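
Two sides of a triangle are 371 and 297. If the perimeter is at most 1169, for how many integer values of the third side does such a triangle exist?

Triangle inequality: 74 < x < 668. Perimeter ≤ 1169 gives x ≤ 1169 − 371 − 297 = 501.
So 74 < x ≤ 501; integers 75 through 501: 427 values.

427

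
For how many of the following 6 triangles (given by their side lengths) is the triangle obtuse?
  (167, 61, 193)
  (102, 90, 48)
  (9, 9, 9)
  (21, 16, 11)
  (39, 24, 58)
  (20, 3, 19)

(167,61,193): 61²+167² = 31610 < 37249 = 193² → obtuse
(102,90,48): 48²+90² = 10404 = 102² → right
(9,9,9): 9²+9² = 162 > 81 = 9² → acute
(21,16,11): 11²+16² = 377 < 441 = 21² → obtuse
(39,24,58): 24²+39² = 2097 < 3364 = 58² → obtuse
(20,3,19): 3²+19² = 370 < 400 = 20² → obtuse
4 of the 6 are obtuse.

4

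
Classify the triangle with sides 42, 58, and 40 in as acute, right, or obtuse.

Compare the square of the longest side to the sum of squares of the other two: 40² + 42² = 3364 = 58².

right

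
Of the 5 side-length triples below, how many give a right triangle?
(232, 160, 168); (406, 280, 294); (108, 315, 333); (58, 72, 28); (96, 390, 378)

(232,160,168): 160²+168² = 53824 = 232² → right
(406,280,294): 280²+294² = 164836 = 406² → right
(108,315,333): 108²+315² = 110889 = 333² → right
(58,72,28): 28²+58² = 4148 < 5184 = 72² → obtuse
(96,390,378): 96²+378² = 152100 = 390² → right
4 of the 5 are right.

4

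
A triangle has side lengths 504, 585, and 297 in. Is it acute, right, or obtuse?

right

Compare the square of the longest side to the sum of squares of the other two: 297² + 504² = 342225 = 585².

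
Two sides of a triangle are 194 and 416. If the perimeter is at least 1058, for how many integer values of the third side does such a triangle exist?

Triangle inequality: 222 < x < 610. Perimeter ≥ 1058 gives x ≥ 1058 − 194 − 416 = 448.
So 448 ≤ x < 610; integers 448 through 609: 162 values.

162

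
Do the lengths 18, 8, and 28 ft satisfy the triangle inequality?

No

The longest side is 28, but the other two sum to only 26.
26 < 28, so the triangle inequality fails.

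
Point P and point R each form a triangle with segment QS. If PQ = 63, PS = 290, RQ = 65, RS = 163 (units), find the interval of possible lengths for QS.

227 < QS < 228

From triangle PQS: |63 − 290| < QS < 63 + 290, i.e. 227 < QS < 353.
From triangle RQS: 98 < QS < 228.
Both must hold, so QS lies in the intersection.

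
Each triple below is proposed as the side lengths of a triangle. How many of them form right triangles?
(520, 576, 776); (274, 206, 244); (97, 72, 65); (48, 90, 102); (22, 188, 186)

3

(520,576,776): 520²+576² = 602176 = 776² → right
(274,206,244): 206²+244² = 101972 > 75076 = 274² → acute
(97,72,65): 65²+72² = 9409 = 97² → right
(48,90,102): 48²+90² = 10404 = 102² → right
(22,188,186): 22²+186² = 35080 < 35344 = 188² → obtuse
3 of the 5 are right.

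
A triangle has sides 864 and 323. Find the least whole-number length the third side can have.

542

The third side must be strictly greater than |864 − 323| = 541.
The smallest integer above 541 is 542.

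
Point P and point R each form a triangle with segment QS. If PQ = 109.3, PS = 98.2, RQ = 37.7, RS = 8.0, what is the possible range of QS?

29.7 < QS < 45.7

From triangle PQS: |109.3 − 98.2| < QS < 109.3 + 98.2, i.e. 11.1 < QS < 207.5.
From triangle RQS: 29.7 < QS < 45.7.
Both must hold, so QS lies in the intersection.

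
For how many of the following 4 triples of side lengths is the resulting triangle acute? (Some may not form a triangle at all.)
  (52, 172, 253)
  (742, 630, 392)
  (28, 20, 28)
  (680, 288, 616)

(52,172,253): 52+172 ≤ 253, not a triangle
(742,630,392): 392²+630² = 550564 = 742² → right
(28,20,28): 20²+28² = 1184 > 784 = 28² → acute
(680,288,616): 288²+616² = 462400 = 680² → right
1 of the 4 is acute.

1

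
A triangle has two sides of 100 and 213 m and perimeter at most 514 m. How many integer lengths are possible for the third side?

88

Triangle inequality: 113 < x < 313. Perimeter ≤ 514 gives x ≤ 514 − 100 − 213 = 201.
So 113 < x ≤ 201; integers 114 through 201: 88 values.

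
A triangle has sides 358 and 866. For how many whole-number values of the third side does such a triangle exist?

The third side lies in the open interval (508, 1224).
Integers from 509 to 1223 inclusive: 1223 − 509 + 1 = 715.

715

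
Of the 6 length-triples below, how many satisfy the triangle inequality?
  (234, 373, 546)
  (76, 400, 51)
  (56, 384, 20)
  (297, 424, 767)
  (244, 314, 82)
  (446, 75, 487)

(234,373,546): 234+373 > 546 → valid
(51,76,400): 51+76 ≤ 400 → not valid
(20,56,384): 20+56 ≤ 384 → not valid
(297,424,767): 297+424 ≤ 767 → not valid
(82,244,314): 82+244 > 314 → valid
(75,446,487): 75+446 > 487 → valid
3 of the 6 triples form a triangle.

3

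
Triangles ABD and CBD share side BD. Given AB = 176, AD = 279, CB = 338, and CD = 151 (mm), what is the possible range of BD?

From triangle ABD: |176 − 279| < BD < 176 + 279, i.e. 103 < BD < 455.
From triangle CBD: 187 < BD < 489.
Both must hold, so BD lies in the intersection.

187 < BD < 455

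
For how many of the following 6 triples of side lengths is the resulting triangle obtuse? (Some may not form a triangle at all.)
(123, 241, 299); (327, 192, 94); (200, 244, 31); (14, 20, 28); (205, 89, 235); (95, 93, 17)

4

(123,241,299): 123²+241² = 73210 < 89401 = 299² → obtuse
(327,192,94): 94+192 ≤ 327, not a triangle
(200,244,31): 31+200 ≤ 244, not a triangle
(14,20,28): 14²+20² = 596 < 784 = 28² → obtuse
(205,89,235): 89²+205² = 49946 < 55225 = 235² → obtuse
(95,93,17): 17²+93² = 8938 < 9025 = 95² → obtuse
4 of the 6 are obtuse.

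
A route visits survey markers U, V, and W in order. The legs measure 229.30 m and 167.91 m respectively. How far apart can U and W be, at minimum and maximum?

61.39 ≤ UW ≤ 397.21 m

By the triangle inequality, |229.30 − 167.91| ≤ UW ≤ 229.30 + 167.91.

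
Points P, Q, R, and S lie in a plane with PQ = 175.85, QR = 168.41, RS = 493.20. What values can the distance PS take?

148.94 ≤ PS ≤ 837.46

The maximum is all hops collinear in one direction: 175.85 + 168.41 + 493.20 = 837.46.
The longest hop is 493.20; the others sum to 344.26. Folding the others back against it leaves at least 493.20 − 344.26 = 148.94.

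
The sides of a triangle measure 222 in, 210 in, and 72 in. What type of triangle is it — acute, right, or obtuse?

Compare the square of the longest side to the sum of squares of the other two: 72² + 210² = 49284 = 222².

right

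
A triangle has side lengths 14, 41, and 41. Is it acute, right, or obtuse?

Compare the square of the longest side to the sum of squares of the other two: 14² + 41² = 1877 > 1681 = 41².

acute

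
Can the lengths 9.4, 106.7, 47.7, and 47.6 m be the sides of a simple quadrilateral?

For a quadrilateral, each side must be shorter than the sum of the others.
Here the longest side is 106.7, but the remaining 3 sides sum to only 104.7.

No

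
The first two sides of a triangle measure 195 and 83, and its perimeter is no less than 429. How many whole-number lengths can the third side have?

Triangle inequality: 112 < x < 278. Perimeter ≥ 429 gives x ≥ 429 − 195 − 83 = 151.
So 151 ≤ x < 278; integers 151 through 277: 127 values.

127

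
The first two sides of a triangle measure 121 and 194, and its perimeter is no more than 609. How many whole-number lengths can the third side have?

Triangle inequality: 73 < x < 315. Perimeter ≤ 609 gives x ≤ 609 − 121 − 194 = 294.
So 73 < x ≤ 294; integers 74 through 294: 221 values.

221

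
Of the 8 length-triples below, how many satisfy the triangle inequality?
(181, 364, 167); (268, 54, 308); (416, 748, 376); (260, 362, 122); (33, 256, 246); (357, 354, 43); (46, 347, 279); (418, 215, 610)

(167,181,364): 167+181 ≤ 364 → not valid
(54,268,308): 54+268 > 308 → valid
(376,416,748): 376+416 > 748 → valid
(122,260,362): 122+260 > 362 → valid
(33,246,256): 33+246 > 256 → valid
(43,354,357): 43+354 > 357 → valid
(46,279,347): 46+279 ≤ 347 → not valid
(215,418,610): 215+418 > 610 → valid
6 of the 8 triples form a triangle.

6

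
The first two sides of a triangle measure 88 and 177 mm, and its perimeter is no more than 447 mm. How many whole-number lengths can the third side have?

93

Triangle inequality: 89 < x < 265. Perimeter ≤ 447 gives x ≤ 447 − 88 − 177 = 182.
So 89 < x ≤ 182; integers 90 through 182: 93 values.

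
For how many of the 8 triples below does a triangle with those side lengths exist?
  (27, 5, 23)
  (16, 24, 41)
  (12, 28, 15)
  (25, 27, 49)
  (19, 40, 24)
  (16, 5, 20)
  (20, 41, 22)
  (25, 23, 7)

6

(5,23,27): 5+23 > 27 → valid
(16,24,41): 16+24 ≤ 41 → not valid
(12,15,28): 12+15 ≤ 28 → not valid
(25,27,49): 25+27 > 49 → valid
(19,24,40): 19+24 > 40 → valid
(5,16,20): 5+16 > 20 → valid
(20,22,41): 20+22 > 41 → valid
(7,23,25): 7+23 > 25 → valid
6 of the 8 triples form a triangle.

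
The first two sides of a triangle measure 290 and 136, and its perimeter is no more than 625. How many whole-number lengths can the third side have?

45

Triangle inequality: 154 < x < 426. Perimeter ≤ 625 gives x ≤ 625 − 290 − 136 = 199.
So 154 < x ≤ 199; integers 155 through 199: 45 values.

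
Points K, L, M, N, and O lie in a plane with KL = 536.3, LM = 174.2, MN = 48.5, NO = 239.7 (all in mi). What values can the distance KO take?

The maximum is all hops collinear in one direction: 536.3 + 174.2 + 48.5 + 239.7 = 998.7.
The longest hop is 536.3; the others sum to 462.4. Folding the others back against it leaves at least 536.3 − 462.4 = 73.9.

73.9 ≤ KO ≤ 998.7 mi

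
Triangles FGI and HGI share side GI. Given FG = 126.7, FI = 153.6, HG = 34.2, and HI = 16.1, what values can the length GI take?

26.9 < GI < 50.3

From triangle FGI: |126.7 − 153.6| < GI < 126.7 + 153.6, i.e. 26.9 < GI < 280.3.
From triangle HGI: 18.1 < GI < 50.3.
Both must hold, so GI lies in the intersection.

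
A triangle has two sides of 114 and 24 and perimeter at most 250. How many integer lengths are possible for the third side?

22

Triangle inequality: 90 < x < 138. Perimeter ≤ 250 gives x ≤ 250 − 114 − 24 = 112.
So 90 < x ≤ 112; integers 91 through 112: 22 values.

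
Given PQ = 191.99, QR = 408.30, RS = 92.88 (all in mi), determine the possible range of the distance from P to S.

The maximum is all hops collinear in one direction: 191.99 + 408.30 + 92.88 = 693.17.
The longest hop is 408.30; the others sum to 284.87. Folding the others back against it leaves at least 408.30 − 284.87 = 123.43.

123.43 ≤ PS ≤ 693.17 mi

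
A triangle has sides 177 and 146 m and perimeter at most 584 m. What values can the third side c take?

Triangle inequality alone gives 31 < c < 323.
The perimeter condition gives c ≤ 584 − 177 − 146 = 261.
Intersecting the two: 31 < c ≤ 261.

31 < c ≤ 261 m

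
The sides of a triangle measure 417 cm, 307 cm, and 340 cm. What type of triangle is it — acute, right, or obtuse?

Compare the square of the longest side to the sum of squares of the other two: 307² + 340² = 209849 > 173889 = 417².

acute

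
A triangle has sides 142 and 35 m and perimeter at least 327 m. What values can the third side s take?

150 ≤ s < 177 m

Triangle inequality alone gives 107 < s < 177.
The perimeter condition gives s ≥ 327 − 142 − 35 = 150.
Intersecting the two: 150 ≤ s < 177.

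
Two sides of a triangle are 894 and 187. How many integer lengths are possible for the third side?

The third side lies in the open interval (707, 1081).
Integers from 708 to 1080 inclusive: 1080 − 708 + 1 = 373.

373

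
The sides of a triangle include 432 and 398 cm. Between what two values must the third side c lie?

34 < c < 830

By the triangle inequality, c must be less than 432 + 398 = 830 and greater than |432 − 398| = 34.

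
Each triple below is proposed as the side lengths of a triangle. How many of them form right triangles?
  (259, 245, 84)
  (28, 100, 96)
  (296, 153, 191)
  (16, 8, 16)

(259,245,84): 84²+245² = 67081 = 259² → right
(28,100,96): 28²+96² = 10000 = 100² → right
(296,153,191): 153²+191² = 59890 < 87616 = 296² → obtuse
(16,8,16): 8²+16² = 320 > 256 = 16² → acute
2 of the 4 are right.

2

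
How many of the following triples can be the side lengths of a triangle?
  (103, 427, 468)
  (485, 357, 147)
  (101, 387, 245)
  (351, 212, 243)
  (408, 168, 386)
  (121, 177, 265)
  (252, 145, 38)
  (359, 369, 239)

6

(103,427,468): 103+427 > 468 → valid
(147,357,485): 147+357 > 485 → valid
(101,245,387): 101+245 ≤ 387 → not valid
(212,243,351): 212+243 > 351 → valid
(168,386,408): 168+386 > 408 → valid
(121,177,265): 121+177 > 265 → valid
(38,145,252): 38+145 ≤ 252 → not valid
(239,359,369): 239+359 > 369 → valid
6 of the 8 triples form a triangle.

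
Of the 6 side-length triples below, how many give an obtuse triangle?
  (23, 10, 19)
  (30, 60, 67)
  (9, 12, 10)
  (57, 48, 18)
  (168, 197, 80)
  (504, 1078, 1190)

(23,10,19): 10²+19² = 461 < 529 = 23² → obtuse
(30,60,67): 30²+60² = 4500 > 4489 = 67² → acute
(9,12,10): 9²+10² = 181 > 144 = 12² → acute
(57,48,18): 18²+48² = 2628 < 3249 = 57² → obtuse
(168,197,80): 80²+168² = 34624 < 38809 = 197² → obtuse
(504,1078,1190): 504²+1078² = 1416100 = 1190² → right
3 of the 6 are obtuse.

3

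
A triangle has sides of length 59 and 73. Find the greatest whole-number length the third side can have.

The third side must be strictly less than 59 + 73 = 132.
The largest integer below 132 is 131.

131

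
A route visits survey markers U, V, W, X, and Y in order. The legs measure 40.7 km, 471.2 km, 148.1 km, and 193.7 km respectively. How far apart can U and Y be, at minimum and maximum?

The maximum is all hops collinear in one direction: 40.7 + 471.2 + 148.1 + 193.7 = 853.7.
The longest hop is 471.2; the others sum to 382.5. Folding the others back against it leaves at least 471.2 − 382.5 = 88.7.

88.7 ≤ UY ≤ 853.7 km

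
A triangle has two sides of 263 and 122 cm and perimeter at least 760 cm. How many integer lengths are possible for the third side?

Triangle inequality: 141 < x < 385. Perimeter ≥ 760 gives x ≥ 760 − 263 − 122 = 375.
So 375 ≤ x < 385; integers 375 through 384: 10 values.

10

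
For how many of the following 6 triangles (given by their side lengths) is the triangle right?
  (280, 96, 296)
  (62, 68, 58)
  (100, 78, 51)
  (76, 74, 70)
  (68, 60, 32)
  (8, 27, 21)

(280,96,296): 96²+280² = 87616 = 296² → right
(62,68,58): 58²+62² = 7208 > 4624 = 68² → acute
(100,78,51): 51²+78² = 8685 < 10000 = 100² → obtuse
(76,74,70): 70²+74² = 10376 > 5776 = 76² → acute
(68,60,32): 32²+60² = 4624 = 68² → right
(8,27,21): 8²+21² = 505 < 729 = 27² → obtuse
2 of the 6 are right.

2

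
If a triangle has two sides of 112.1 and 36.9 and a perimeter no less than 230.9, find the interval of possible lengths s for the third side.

81.9 ≤ s < 149.0

Triangle inequality alone gives 75.2 < s < 149.0.
The perimeter condition gives s ≥ 230.9 − 112.1 − 36.9 = 81.9.
Intersecting the two: 81.9 ≤ s < 149.0.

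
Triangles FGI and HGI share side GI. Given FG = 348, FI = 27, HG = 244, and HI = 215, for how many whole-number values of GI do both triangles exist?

53

From triangle FGI: 321 < GI < 375.
From triangle HGI: 29 < GI < 459.
Intersection: 321 < GI < 375, so integers 322 through 374: 53 values.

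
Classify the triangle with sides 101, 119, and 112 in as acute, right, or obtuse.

Compare the square of the longest side to the sum of squares of the other two: 101² + 112² = 22745 > 14161 = 119².

acute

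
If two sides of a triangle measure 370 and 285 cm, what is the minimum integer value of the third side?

The third side must be strictly greater than |370 − 285| = 85.
The smallest integer above 85 is 86.

86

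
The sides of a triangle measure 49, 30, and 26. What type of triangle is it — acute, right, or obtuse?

Compare the square of the longest side to the sum of squares of the other two: 26² + 30² = 1576 < 2401 = 49².

obtuse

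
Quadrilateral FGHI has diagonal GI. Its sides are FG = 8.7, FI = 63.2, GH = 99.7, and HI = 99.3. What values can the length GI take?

From triangle FGI: |8.7 − 63.2| < GI < 8.7 + 63.2, i.e. 54.5 < GI < 71.9.
From triangle HGI: 0.4 < GI < 199.0.
Both must hold, so GI lies in the intersection.

54.5 < GI < 71.9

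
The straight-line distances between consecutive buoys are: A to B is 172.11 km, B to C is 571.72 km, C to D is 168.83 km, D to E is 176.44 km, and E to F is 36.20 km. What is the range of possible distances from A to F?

18.14 ≤ AF ≤ 1125.30 km

The maximum is all hops collinear in one direction: 172.11 + 571.72 + 168.83 + 176.44 + 36.20 = 1125.30.
The longest hop is 571.72; the others sum to 553.58. Folding the others back against it leaves at least 571.72 − 553.58 = 18.14.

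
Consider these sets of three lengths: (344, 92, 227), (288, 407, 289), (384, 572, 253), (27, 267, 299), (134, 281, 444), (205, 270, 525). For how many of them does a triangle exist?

(92,227,344): 92+227 ≤ 344 → not valid
(288,289,407): 288+289 > 407 → valid
(253,384,572): 253+384 > 572 → valid
(27,267,299): 27+267 ≤ 299 → not valid
(134,281,444): 134+281 ≤ 444 → not valid
(205,270,525): 205+270 ≤ 525 → not valid
2 of the 6 triples form a triangle.

2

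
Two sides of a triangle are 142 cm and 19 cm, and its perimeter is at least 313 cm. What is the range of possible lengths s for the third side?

152 ≤ s < 161 cm

Triangle inequality alone gives 123 < s < 161.
The perimeter condition gives s ≥ 313 − 142 − 19 = 152.
Intersecting the two: 152 ≤ s < 161.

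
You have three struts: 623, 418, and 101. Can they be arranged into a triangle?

The longest side is 623, but the other two sum to only 519.
519 < 623, so the triangle inequality fails.

No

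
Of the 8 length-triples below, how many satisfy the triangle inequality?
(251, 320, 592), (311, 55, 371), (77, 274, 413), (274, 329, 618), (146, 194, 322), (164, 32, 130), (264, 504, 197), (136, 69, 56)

(251,320,592): 251+320 ≤ 592 → not valid
(55,311,371): 55+311 ≤ 371 → not valid
(77,274,413): 77+274 ≤ 413 → not valid
(274,329,618): 274+329 ≤ 618 → not valid
(146,194,322): 146+194 > 322 → valid
(32,130,164): 32+130 ≤ 164 → not valid
(197,264,504): 197+264 ≤ 504 → not valid
(56,69,136): 56+69 ≤ 136 → not valid
1 of the 8 triples forms a triangle.

1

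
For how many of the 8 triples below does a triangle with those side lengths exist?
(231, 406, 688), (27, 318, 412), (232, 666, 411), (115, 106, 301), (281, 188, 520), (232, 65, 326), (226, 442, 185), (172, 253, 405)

(231,406,688): 231+406 ≤ 688 → not valid
(27,318,412): 27+318 ≤ 412 → not valid
(232,411,666): 232+411 ≤ 666 → not valid
(106,115,301): 106+115 ≤ 301 → not valid
(188,281,520): 188+281 ≤ 520 → not valid
(65,232,326): 65+232 ≤ 326 → not valid
(185,226,442): 185+226 ≤ 442 → not valid
(172,253,405): 172+253 > 405 → valid
1 of the 8 triples forms a triangle.

1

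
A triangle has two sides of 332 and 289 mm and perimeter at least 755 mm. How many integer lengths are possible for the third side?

487

Triangle inequality: 43 < x < 621. Perimeter ≥ 755 gives x ≥ 755 − 332 − 289 = 134.
So 134 ≤ x < 621; integers 134 through 620: 487 values.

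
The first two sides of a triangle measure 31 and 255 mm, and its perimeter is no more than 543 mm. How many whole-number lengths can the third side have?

33

Triangle inequality: 224 < x < 286. Perimeter ≤ 543 gives x ≤ 543 − 31 − 255 = 257.
So 224 < x ≤ 257; integers 225 through 257: 33 values.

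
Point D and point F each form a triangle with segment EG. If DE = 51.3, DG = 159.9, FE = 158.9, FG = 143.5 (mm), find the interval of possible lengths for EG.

From triangle DEG: |51.3 − 159.9| < EG < 51.3 + 159.9, i.e. 108.6 < EG < 211.2.
From triangle FEG: 15.4 < EG < 302.4.
Both must hold, so EG lies in the intersection.

108.6 < EG < 211.2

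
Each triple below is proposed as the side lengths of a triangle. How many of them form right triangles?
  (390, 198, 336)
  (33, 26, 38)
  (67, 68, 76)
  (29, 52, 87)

1

(390,198,336): 198²+336² = 152100 = 390² → right
(33,26,38): 26²+33² = 1765 > 1444 = 38² → acute
(67,68,76): 67²+68² = 9113 > 5776 = 76² → acute
(29,52,87): 29+52 ≤ 87, not a triangle
1 of the 4 is right.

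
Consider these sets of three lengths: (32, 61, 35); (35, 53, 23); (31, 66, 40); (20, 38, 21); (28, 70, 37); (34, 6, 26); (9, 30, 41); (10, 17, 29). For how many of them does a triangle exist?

(32,35,61): 32+35 > 61 → valid
(23,35,53): 23+35 > 53 → valid
(31,40,66): 31+40 > 66 → valid
(20,21,38): 20+21 > 38 → valid
(28,37,70): 28+37 ≤ 70 → not valid
(6,26,34): 6+26 ≤ 34 → not valid
(9,30,41): 9+30 ≤ 41 → not valid
(10,17,29): 10+17 ≤ 29 → not valid
4 of the 8 triples form a triangle.

4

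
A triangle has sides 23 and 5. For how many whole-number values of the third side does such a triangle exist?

The third side lies in the open interval (18, 28).
Integers from 19 to 27 inclusive: 27 − 19 + 1 = 9.

9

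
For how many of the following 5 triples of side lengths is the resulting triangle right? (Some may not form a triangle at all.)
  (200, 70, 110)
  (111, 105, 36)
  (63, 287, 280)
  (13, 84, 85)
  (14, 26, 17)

3

(200,70,110): 70+110 ≤ 200, not a triangle
(111,105,36): 36²+105² = 12321 = 111² → right
(63,287,280): 63²+280² = 82369 = 287² → right
(13,84,85): 13²+84² = 7225 = 85² → right
(14,26,17): 14²+17² = 485 < 676 = 26² → obtuse
3 of the 5 are right.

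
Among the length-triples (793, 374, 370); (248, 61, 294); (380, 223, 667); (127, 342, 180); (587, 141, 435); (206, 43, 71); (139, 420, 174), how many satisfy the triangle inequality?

1

(370,374,793): 370+374 ≤ 793 → not valid
(61,248,294): 61+248 > 294 → valid
(223,380,667): 223+380 ≤ 667 → not valid
(127,180,342): 127+180 ≤ 342 → not valid
(141,435,587): 141+435 ≤ 587 → not valid
(43,71,206): 43+71 ≤ 206 → not valid
(139,174,420): 139+174 ≤ 420 → not valid
1 of the 7 triples forms a triangle.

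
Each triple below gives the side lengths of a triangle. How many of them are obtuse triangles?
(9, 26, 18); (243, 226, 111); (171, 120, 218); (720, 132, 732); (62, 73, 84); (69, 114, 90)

(9,26,18): 9²+18² = 405 < 676 = 26² → obtuse
(243,226,111): 111²+226² = 63397 > 59049 = 243² → acute
(171,120,218): 120²+171² = 43641 < 47524 = 218² → obtuse
(720,132,732): 132²+720² = 535824 = 732² → right
(62,73,84): 62²+73² = 9173 > 7056 = 84² → acute
(69,114,90): 69²+90² = 12861 < 12996 = 114² → obtuse
3 of the 6 are obtuse.

3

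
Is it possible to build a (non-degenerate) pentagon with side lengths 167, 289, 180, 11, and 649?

For a pentagon, each side must be shorter than the sum of the others.
Here the longest side is 649, but the remaining 4 sides sum to only 647.

No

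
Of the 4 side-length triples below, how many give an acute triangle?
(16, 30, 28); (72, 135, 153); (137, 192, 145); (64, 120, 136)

(16,30,28): 16²+28² = 1040 > 900 = 30² → acute
(72,135,153): 72²+135² = 23409 = 153² → right
(137,192,145): 137²+145² = 39794 > 36864 = 192² → acute
(64,120,136): 64²+120² = 18496 = 136² → right
2 of the 4 are acute.

2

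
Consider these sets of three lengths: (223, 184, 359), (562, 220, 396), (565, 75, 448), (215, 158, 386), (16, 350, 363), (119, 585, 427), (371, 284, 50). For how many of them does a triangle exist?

(184,223,359): 184+223 > 359 → valid
(220,396,562): 220+396 > 562 → valid
(75,448,565): 75+448 ≤ 565 → not valid
(158,215,386): 158+215 ≤ 386 → not valid
(16,350,363): 16+350 > 363 → valid
(119,427,585): 119+427 ≤ 585 → not valid
(50,284,371): 50+284 ≤ 371 → not valid
3 of the 7 triples form a triangle.

3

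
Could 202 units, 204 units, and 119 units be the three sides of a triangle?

Yes

The longest side is 204, and the other two sum to 321.
Since 321 > 204, the triangle inequality holds.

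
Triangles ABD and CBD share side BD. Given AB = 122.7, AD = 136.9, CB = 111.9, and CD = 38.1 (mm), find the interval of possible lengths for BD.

73.8 < BD < 150.0

From triangle ABD: |122.7 − 136.9| < BD < 122.7 + 136.9, i.e. 14.2 < BD < 259.6.
From triangle CBD: 73.8 < BD < 150.0.
Both must hold, so BD lies in the intersection.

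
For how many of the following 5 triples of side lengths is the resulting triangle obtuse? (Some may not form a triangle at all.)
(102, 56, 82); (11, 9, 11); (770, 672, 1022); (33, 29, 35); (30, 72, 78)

(102,56,82): 56²+82² = 9860 < 10404 = 102² → obtuse
(11,9,11): 9²+11² = 202 > 121 = 11² → acute
(770,672,1022): 672²+770² = 1044484 = 1022² → right
(33,29,35): 29²+33² = 1930 > 1225 = 35² → acute
(30,72,78): 30²+72² = 6084 = 78² → right
1 of the 5 is obtuse.

1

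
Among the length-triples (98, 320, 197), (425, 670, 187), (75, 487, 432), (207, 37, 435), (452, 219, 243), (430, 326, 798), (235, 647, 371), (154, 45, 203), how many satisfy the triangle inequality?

(98,197,320): 98+197 ≤ 320 → not valid
(187,425,670): 187+425 ≤ 670 → not valid
(75,432,487): 75+432 > 487 → valid
(37,207,435): 37+207 ≤ 435 → not valid
(219,243,452): 219+243 > 452 → valid
(326,430,798): 326+430 ≤ 798 → not valid
(235,371,647): 235+371 ≤ 647 → not valid
(45,154,203): 45+154 ≤ 203 → not valid
2 of the 8 triples form a triangle.

2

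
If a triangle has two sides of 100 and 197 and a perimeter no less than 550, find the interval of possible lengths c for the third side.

253 ≤ c < 297

Triangle inequality alone gives 97 < c < 297.
The perimeter condition gives c ≥ 550 − 100 − 197 = 253.
Intersecting the two: 253 ≤ c < 297.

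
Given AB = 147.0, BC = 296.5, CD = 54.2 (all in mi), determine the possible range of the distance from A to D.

The maximum is all hops collinear in one direction: 147.0 + 296.5 + 54.2 = 497.7.
The longest hop is 296.5; the others sum to 201.2. Folding the others back against it leaves at least 296.5 − 201.2 = 95.3.

95.3 ≤ AD ≤ 497.7 mi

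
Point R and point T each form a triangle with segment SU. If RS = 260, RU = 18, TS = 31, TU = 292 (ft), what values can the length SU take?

From triangle RSU: |260 − 18| < SU < 260 + 18, i.e. 242 < SU < 278.
From triangle TSU: 261 < SU < 323.
Both must hold, so SU lies in the intersection.

261 < SU < 278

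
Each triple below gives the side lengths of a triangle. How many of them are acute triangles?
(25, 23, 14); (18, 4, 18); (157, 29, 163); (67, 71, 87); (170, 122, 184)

4

(25,23,14): 14²+23² = 725 > 625 = 25² → acute
(18,4,18): 4²+18² = 340 > 324 = 18² → acute
(157,29,163): 29²+157² = 25490 < 26569 = 163² → obtuse
(67,71,87): 67²+71² = 9530 > 7569 = 87² → acute
(170,122,184): 122²+170² = 43784 > 33856 = 184² → acute
4 of the 5 are acute.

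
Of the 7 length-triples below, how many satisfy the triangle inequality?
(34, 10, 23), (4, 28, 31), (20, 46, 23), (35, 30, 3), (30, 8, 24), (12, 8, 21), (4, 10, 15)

(10,23,34): 10+23 ≤ 34 → not valid
(4,28,31): 4+28 > 31 → valid
(20,23,46): 20+23 ≤ 46 → not valid
(3,30,35): 3+30 ≤ 35 → not valid
(8,24,30): 8+24 > 30 → valid
(8,12,21): 8+12 ≤ 21 → not valid
(4,10,15): 4+10 ≤ 15 → not valid
2 of the 7 triples form a triangle.

2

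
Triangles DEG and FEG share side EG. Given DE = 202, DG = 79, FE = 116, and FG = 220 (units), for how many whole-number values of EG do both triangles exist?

157

From triangle DEG: 123 < EG < 281.
From triangle FEG: 104 < EG < 336.
Intersection: 123 < EG < 281, so integers 124 through 280: 157 values.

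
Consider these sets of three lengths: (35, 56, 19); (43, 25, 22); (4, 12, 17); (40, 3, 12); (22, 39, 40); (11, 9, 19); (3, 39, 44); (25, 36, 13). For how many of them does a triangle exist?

4

(19,35,56): 19+35 ≤ 56 → not valid
(22,25,43): 22+25 > 43 → valid
(4,12,17): 4+12 ≤ 17 → not valid
(3,12,40): 3+12 ≤ 40 → not valid
(22,39,40): 22+39 > 40 → valid
(9,11,19): 9+11 > 19 → valid
(3,39,44): 3+39 ≤ 44 → not valid
(13,25,36): 13+25 > 36 → valid
4 of the 8 triples form a triangle.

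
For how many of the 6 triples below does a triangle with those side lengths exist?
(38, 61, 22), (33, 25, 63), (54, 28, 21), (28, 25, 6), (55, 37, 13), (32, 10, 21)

1

(22,38,61): 22+38 ≤ 61 → not valid
(25,33,63): 25+33 ≤ 63 → not valid
(21,28,54): 21+28 ≤ 54 → not valid
(6,25,28): 6+25 > 28 → valid
(13,37,55): 13+37 ≤ 55 → not valid
(10,21,32): 10+21 ≤ 32 → not valid
1 of the 6 triples forms a triangle.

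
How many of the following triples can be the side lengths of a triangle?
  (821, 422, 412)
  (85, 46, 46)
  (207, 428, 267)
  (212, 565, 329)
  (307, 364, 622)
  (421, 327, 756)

(412,422,821): 412+422 > 821 → valid
(46,46,85): 46+46 > 85 → valid
(207,267,428): 207+267 > 428 → valid
(212,329,565): 212+329 ≤ 565 → not valid
(307,364,622): 307+364 > 622 → valid
(327,421,756): 327+421 ≤ 756 → not valid
4 of the 6 triples form a triangle.

4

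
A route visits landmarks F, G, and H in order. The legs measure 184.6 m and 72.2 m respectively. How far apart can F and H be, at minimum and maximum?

By the triangle inequality, |184.6 − 72.2| ≤ FH ≤ 184.6 + 72.2.

112.4 ≤ FH ≤ 256.8 m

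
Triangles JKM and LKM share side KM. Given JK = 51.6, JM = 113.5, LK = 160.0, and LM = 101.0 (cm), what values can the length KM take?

61.9 < KM < 165.1

From triangle JKM: |51.6 − 113.5| < KM < 51.6 + 113.5, i.e. 61.9 < KM < 165.1.
From triangle LKM: 59.0 < KM < 261.0.
Both must hold, so KM lies in the intersection.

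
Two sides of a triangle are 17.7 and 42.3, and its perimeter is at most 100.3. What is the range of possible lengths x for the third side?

Triangle inequality alone gives 24.6 < x < 60.0.
The perimeter condition gives x ≤ 100.3 − 17.7 − 42.3 = 40.3.
Intersecting the two: 24.6 < x ≤ 40.3.

24.6 < x ≤ 40.3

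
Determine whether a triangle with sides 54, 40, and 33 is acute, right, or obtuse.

Compare the square of the longest side to the sum of squares of the other two: 33² + 40² = 2689 < 2916 = 54².

obtuse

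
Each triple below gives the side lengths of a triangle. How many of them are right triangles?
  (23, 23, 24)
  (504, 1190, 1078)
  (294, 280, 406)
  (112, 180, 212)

(23,23,24): 23²+23² = 1058 > 576 = 24² → acute
(504,1190,1078): 504²+1078² = 1416100 = 1190² → right
(294,280,406): 280²+294² = 164836 = 406² → right
(112,180,212): 112²+180² = 44944 = 212² → right
3 of the 4 are right.

3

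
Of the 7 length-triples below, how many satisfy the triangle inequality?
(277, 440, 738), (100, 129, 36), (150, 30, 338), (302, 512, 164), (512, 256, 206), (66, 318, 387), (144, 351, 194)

1

(277,440,738): 277+440 ≤ 738 → not valid
(36,100,129): 36+100 > 129 → valid
(30,150,338): 30+150 ≤ 338 → not valid
(164,302,512): 164+302 ≤ 512 → not valid
(206,256,512): 206+256 ≤ 512 → not valid
(66,318,387): 66+318 ≤ 387 → not valid
(144,194,351): 144+194 ≤ 351 → not valid
1 of the 7 triples forms a triangle.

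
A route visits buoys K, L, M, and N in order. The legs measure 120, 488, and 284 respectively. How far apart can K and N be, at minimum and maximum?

The maximum is all hops collinear in one direction: 120 + 488 + 284 = 892.
The longest hop is 488; the others sum to 404. Folding the others back against it leaves at least 488 − 404 = 84.

84 ≤ KN ≤ 892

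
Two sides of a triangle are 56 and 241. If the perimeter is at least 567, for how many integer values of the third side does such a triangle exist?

Triangle inequality: 185 < x < 297. Perimeter ≥ 567 gives x ≥ 567 − 56 − 241 = 270.
So 270 ≤ x < 297; integers 270 through 296: 27 values.

27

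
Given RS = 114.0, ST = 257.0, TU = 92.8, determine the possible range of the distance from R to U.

50.2 ≤ RU ≤ 463.8

The maximum is all hops collinear in one direction: 114.0 + 257.0 + 92.8 = 463.8.
The longest hop is 257.0; the others sum to 206.8. Folding the others back against it leaves at least 257.0 − 206.8 = 50.2.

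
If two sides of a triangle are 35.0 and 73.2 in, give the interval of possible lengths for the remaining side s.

38.2 < s < 108.2

By the triangle inequality, s must be less than 35.0 + 73.2 = 108.2 and greater than |35.0 − 73.2| = 38.2.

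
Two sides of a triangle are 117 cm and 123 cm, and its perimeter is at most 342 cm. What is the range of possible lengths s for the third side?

Triangle inequality alone gives 6 < s < 240.
The perimeter condition gives s ≤ 342 − 117 − 123 = 102.
Intersecting the two: 6 < s ≤ 102.

6 < s ≤ 102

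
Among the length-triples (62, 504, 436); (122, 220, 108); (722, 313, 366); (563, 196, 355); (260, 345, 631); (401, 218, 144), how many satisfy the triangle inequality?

(62,436,504): 62+436 ≤ 504 → not valid
(108,122,220): 108+122 > 220 → valid
(313,366,722): 313+366 ≤ 722 → not valid
(196,355,563): 196+355 ≤ 563 → not valid
(260,345,631): 260+345 ≤ 631 → not valid
(144,218,401): 144+218 ≤ 401 → not valid
1 of the 6 triples forms a triangle.

1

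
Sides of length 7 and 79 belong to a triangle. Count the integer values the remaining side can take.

13

The third side lies in the open interval (72, 86).
Integers from 73 to 85 inclusive: 85 − 73 + 1 = 13.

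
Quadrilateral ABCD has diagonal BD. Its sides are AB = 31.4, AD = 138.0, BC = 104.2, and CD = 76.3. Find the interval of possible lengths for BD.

From triangle ABD: |31.4 − 138.0| < BD < 31.4 + 138.0, i.e. 106.6 < BD < 169.4.
From triangle CBD: 27.9 < BD < 180.5.
Both must hold, so BD lies in the intersection.

106.6 < BD < 169.4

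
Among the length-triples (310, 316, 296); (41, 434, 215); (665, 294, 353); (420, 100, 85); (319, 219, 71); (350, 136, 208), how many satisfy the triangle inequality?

(296,310,316): 296+310 > 316 → valid
(41,215,434): 41+215 ≤ 434 → not valid
(294,353,665): 294+353 ≤ 665 → not valid
(85,100,420): 85+100 ≤ 420 → not valid
(71,219,319): 71+219 ≤ 319 → not valid
(136,208,350): 136+208 ≤ 350 → not valid
1 of the 6 triples forms a triangle.

1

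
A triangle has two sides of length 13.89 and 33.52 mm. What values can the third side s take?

By the triangle inequality, s must be less than 13.89 + 33.52 = 47.41 and greater than |13.89 − 33.52| = 19.63.

19.63 < s < 47.41 (mm)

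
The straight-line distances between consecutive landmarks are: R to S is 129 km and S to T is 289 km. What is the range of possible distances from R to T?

By the triangle inequality, |129 − 289| ≤ RT ≤ 129 + 289.

160 ≤ RT ≤ 418 km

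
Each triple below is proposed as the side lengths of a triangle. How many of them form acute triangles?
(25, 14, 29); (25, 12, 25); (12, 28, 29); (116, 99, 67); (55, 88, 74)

4

(25,14,29): 14²+25² = 821 < 841 = 29² → obtuse
(25,12,25): 12²+25² = 769 > 625 = 25² → acute
(12,28,29): 12²+28² = 928 > 841 = 29² → acute
(116,99,67): 67²+99² = 14290 > 13456 = 116² → acute
(55,88,74): 55²+74² = 8501 > 7744 = 88² → acute
4 of the 5 are acute.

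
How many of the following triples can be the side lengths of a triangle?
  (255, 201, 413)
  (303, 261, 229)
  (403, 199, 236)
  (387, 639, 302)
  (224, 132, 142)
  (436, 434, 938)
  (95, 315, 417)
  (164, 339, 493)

6

(201,255,413): 201+255 > 413 → valid
(229,261,303): 229+261 > 303 → valid
(199,236,403): 199+236 > 403 → valid
(302,387,639): 302+387 > 639 → valid
(132,142,224): 132+142 > 224 → valid
(434,436,938): 434+436 ≤ 938 → not valid
(95,315,417): 95+315 ≤ 417 → not valid
(164,339,493): 164+339 > 493 → valid
6 of the 8 triples form a triangle.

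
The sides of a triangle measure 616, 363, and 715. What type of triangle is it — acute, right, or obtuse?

Compare the square of the longest side to the sum of squares of the other two: 363² + 616² = 511225 = 715².

right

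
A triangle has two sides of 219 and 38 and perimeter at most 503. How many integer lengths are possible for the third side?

65

Triangle inequality: 181 < x < 257. Perimeter ≤ 503 gives x ≤ 503 − 219 − 38 = 246.
So 181 < x ≤ 246; integers 182 through 246: 65 values.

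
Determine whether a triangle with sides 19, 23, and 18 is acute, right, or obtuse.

Compare the square of the longest side to the sum of squares of the other two: 18² + 19² = 685 > 529 = 23².

acute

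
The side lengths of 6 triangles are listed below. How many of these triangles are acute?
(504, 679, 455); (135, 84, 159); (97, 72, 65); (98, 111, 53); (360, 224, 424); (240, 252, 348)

1

(504,679,455): 455²+504² = 461041 = 679² → right
(135,84,159): 84²+135² = 25281 = 159² → right
(97,72,65): 65²+72² = 9409 = 97² → right
(98,111,53): 53²+98² = 12413 > 12321 = 111² → acute
(360,224,424): 224²+360² = 179776 = 424² → right
(240,252,348): 240²+252² = 121104 = 348² → right
1 of the 6 is acute.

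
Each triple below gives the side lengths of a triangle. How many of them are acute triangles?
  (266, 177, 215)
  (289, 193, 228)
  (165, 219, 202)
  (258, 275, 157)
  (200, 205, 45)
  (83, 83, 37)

5

(266,177,215): 177²+215² = 77554 > 70756 = 266² → acute
(289,193,228): 193²+228² = 89233 > 83521 = 289² → acute
(165,219,202): 165²+202² = 68029 > 47961 = 219² → acute
(258,275,157): 157²+258² = 91213 > 75625 = 275² → acute
(200,205,45): 45²+200² = 42025 = 205² → right
(83,83,37): 37²+83² = 8258 > 6889 = 83² → acute
5 of the 6 are acute.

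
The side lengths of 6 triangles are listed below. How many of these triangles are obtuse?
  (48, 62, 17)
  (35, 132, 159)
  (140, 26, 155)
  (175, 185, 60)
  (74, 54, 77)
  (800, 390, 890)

(48,62,17): 17²+48² = 2593 < 3844 = 62² → obtuse
(35,132,159): 35²+132² = 18649 < 25281 = 159² → obtuse
(140,26,155): 26²+140² = 20276 < 24025 = 155² → obtuse
(175,185,60): 60²+175² = 34225 = 185² → right
(74,54,77): 54²+74² = 8392 > 5929 = 77² → acute
(800,390,890): 390²+800² = 792100 = 890² → right
3 of the 6 are obtuse.

3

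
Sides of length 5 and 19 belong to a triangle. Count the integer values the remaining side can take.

The third side lies in the open interval (14, 24).
Integers from 15 to 23 inclusive: 23 − 15 + 1 = 9.

9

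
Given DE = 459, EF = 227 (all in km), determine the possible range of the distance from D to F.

By the triangle inequality, |459 − 227| ≤ DF ≤ 459 + 227.

232 ≤ DF ≤ 686 km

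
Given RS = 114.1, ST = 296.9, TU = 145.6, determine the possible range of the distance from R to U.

37.2 ≤ RU ≤ 556.6

The maximum is all hops collinear in one direction: 114.1 + 296.9 + 145.6 = 556.6.
The longest hop is 296.9; the others sum to 259.7. Folding the others back against it leaves at least 296.9 − 259.7 = 37.2.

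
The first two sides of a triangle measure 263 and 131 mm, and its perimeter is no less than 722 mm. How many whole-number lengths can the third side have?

66

Triangle inequality: 132 < x < 394. Perimeter ≥ 722 gives x ≥ 722 − 263 − 131 = 328.
So 328 ≤ x < 394; integers 328 through 393: 66 values.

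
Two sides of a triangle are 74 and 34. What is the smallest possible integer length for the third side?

41

The third side must be strictly greater than |74 − 34| = 40.
The smallest integer above 40 is 41.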